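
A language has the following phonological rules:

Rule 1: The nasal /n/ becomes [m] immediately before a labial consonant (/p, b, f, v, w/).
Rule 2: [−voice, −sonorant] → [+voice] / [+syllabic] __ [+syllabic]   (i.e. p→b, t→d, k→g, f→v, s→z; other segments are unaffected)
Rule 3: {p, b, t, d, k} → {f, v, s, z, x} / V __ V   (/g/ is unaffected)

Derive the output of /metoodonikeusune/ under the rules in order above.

mezoozonigeuzune

Rule 1 (nasal place assimilation): no segment meets the environment; /metoodonikeusune/ is unchanged.
Rule 2 (intervocalic voicing): /t/ is a voiceless obstruent between vowels /e/ and /o/, so it voices to [d]. /k/ is a voiceless obstruent between vowels /i/ and /e/, so it voices to [g]. /s/ is a voiceless obstruent between vowels /u/ and /u/, so it voices to [z]. /metoodonikeusune/ → medoodonigeuzune.
Rule 3 (intervocalic spirantization): /d/ is a stop between vowels /e/ and /o/, so it spirantizes to the fricative [z]. /d/ is a stop between vowels /o/ and /o/, so it spirantizes to the fricative [z]. /medoodonigeuzune/ → mezoozonigeuzune.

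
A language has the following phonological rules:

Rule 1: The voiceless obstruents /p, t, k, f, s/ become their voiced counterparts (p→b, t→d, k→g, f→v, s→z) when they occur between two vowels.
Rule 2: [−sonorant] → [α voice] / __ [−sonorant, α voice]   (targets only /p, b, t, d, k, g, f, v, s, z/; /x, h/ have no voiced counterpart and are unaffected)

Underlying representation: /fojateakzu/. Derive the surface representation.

fojadeagzu

Rule 1 (intervocalic voicing): /t/ is a voiceless obstruent between vowels /a/ and /e/, so it voices to [d]. /fojateakzu/ → fojadeakzu.
Rule 2 (regressive voicing assimilation): /k/ precedes the voiced obstruent /z/, so it voices to [g] by assimilation. /fojadeakzu/ → fojadeagzu.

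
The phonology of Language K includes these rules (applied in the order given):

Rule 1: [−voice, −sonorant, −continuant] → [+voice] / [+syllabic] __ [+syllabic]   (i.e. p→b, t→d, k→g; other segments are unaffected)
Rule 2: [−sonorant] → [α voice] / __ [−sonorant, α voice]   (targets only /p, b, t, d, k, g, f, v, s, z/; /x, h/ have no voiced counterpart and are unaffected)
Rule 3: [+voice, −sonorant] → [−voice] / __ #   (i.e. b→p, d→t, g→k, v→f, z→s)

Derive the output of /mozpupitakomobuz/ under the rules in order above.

Rule 1 (intervocalic voicing): /p/ is a voiceless stop between vowels /u/ and /i/, so it voices to [b]. /t/ is a voiceless stop between vowels /i/ and /a/, so it voices to [d]. /k/ is a voiceless stop between vowels /a/ and /o/, so it voices to [g]. /mozpupitakomobuz/ → mozpubidagomobuz.
Rule 2 (regressive voicing assimilation): /z/ precedes the voiceless obstruent /p/, so it devoices to [s] by assimilation. /mozpubidagomobuz/ → mospubidagomobuz.
Rule 3 (final devoicing): /z/ is a voiced obstruent in word-final position, so it devoices to [s]. /mospubidagomobuz/ → mospubidagomobus.

mospubidagomobus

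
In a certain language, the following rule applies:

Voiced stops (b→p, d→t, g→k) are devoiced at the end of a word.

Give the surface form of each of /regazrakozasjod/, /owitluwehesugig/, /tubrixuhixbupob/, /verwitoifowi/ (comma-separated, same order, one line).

regazrakozasjot, owitluwehesugik, tubrixuhixbupop, verwitoifowi

/regazrakozasjod/: /d/ is a voiced stop in word-final position, so it devoices to [t]. → [regazrakozasjot].
/owitluwehesugig/: /g/ is a voiced stop in word-final position, so it devoices to [k]. → [owitluwehesugik].
/tubrixuhixbupob/: /b/ is a voiced stop in word-final position, so it devoices to [p]. → [tubrixuhixbupop].
/verwitoifowi/: the rule's environment is not met; surfaces unchanged as [verwitoifowi].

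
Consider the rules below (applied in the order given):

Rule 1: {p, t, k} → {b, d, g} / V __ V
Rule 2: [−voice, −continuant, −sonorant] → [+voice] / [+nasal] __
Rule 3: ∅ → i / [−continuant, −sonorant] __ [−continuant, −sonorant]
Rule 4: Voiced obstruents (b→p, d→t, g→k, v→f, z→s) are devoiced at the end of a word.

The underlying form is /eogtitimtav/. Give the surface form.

Rule 1 (intervocalic voicing): /t/ is a voiceless stop between vowels /i/ and /i/, so it voices to [d]. /eogtitimtav/ → eogtidimtav.
Rule 2 (post-nasal voicing): /t/ is a voiceless stop immediately after the nasal /m/, so it voices to [d]. /eogtidimtav/ → eogtidimdav.
Rule 3 (stop-cluster i-epenthesis): /g/ and /t/ form a stop–stop cluster, so [i] is inserted between them. /eogtidimdav/ → eogitidimdav.
Rule 4 (final devoicing): /v/ is a voiced obstruent in word-final position, so it devoices to [f]. /eogitidimdav/ → eogitidimdaf.

eogitidimdaf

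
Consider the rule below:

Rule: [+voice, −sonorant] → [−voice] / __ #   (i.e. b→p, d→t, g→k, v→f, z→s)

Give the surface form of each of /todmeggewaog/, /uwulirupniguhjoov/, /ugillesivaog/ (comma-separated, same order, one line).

/todmeggewaog/: /g/ is a voiced obstruent in word-final position, so it devoices to [k]. → [todmeggewaok].
/uwulirupniguhjoov/: /v/ is a voiced obstruent in word-final position, so it devoices to [f]. → [uwulirupniguhjoof].
/ugillesivaog/: /g/ is a voiced obstruent in word-final position, so it devoices to [k]. → [ugillesivaok].

todmeggewaok, uwulirupniguhjoof, ugillesivaok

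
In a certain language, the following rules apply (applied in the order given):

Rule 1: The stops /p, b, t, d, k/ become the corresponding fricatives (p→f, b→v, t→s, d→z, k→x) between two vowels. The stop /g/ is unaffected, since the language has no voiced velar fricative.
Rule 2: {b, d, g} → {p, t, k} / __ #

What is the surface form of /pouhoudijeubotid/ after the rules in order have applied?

Rule 1 (intervocalic spirantization): /d/ is a stop between vowels /u/ and /i/, so it spirantizes to the fricative [z]. /b/ is a stop between vowels /u/ and /o/, so it spirantizes to the fricative [v]. /t/ is a stop between vowels /o/ and /i/, so it spirantizes to the fricative [s]. /pouhoudijeubotid/ → pouhouzijeuvosid.
Rule 2 (final devoicing): /d/ is a voiced stop in word-final position, so it devoices to [t]. /pouhouzijeuvosid/ → pouhouzijeuvosit.

pouhouzijeuvosit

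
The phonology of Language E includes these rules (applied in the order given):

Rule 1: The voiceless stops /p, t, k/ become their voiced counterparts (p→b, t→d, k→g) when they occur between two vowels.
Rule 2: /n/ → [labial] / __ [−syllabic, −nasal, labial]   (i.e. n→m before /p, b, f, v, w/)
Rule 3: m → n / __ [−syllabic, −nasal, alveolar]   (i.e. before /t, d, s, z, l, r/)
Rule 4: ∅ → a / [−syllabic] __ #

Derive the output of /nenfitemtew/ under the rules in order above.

nemfidentewa

Rule 1 (intervocalic voicing): /t/ is a voiceless stop between vowels /i/ and /e/, so it voices to [d]. /nenfitemtew/ → nenfidemtew.
Rule 2 (nasal place assimilation): /n/ precedes the labial consonant /f/, so it assimilates in place to [m]. /nenfidemtew/ → nemfidemtew.
Rule 3 (nasal place assimilation): /m/ precedes the alveolar consonant /t/, so it assimilates in place to [n]. /nemfidemtew/ → nemfidentew.
Rule 4 (final a-epenthesis): the form ends in the consonant /w/, so [a] is inserted word-finally. /nemfidentew/ → nemfidentewa.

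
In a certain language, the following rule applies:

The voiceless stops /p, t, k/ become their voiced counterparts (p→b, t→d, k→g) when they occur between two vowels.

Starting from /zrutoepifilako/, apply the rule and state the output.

/t/ is a voiceless stop between vowels /u/ and /o/, so it voices to [d].
/p/ is a voiceless stop between vowels /e/ and /i/, so it voices to [b].
/k/ is a voiceless stop between vowels /a/ and /o/, so it voices to [g].
Surface form: [zrudoebifilago].

zrudoebifilago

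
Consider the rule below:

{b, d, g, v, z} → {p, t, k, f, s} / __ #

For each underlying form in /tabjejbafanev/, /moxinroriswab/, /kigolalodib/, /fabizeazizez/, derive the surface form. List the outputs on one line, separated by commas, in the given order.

tabjejbafanef, moxinroriswap, kigolalodip, fabizeazizes

/tabjejbafanev/: /v/ is a voiced obstruent in word-final position, so it devoices to [f]. → [tabjejbafanef].
/moxinroriswab/: /b/ is a voiced obstruent in word-final position, so it devoices to [p]. → [moxinroriswap].
/kigolalodib/: /b/ is a voiced obstruent in word-final position, so it devoices to [p]. → [kigolalodip].
/fabizeazizez/: /z/ is a voiced obstruent in word-final position, so it devoices to [s]. → [fabizeazizes].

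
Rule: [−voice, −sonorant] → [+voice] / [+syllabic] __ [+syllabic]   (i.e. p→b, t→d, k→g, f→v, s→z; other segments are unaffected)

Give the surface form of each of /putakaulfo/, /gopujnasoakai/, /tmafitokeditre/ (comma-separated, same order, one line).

/putakaulfo/: /t/ is a voiceless obstruent between vowels /u/ and /a/, so it voices to [d]. /k/ is a voiceless obstruent between vowels /a/ and /a/, so it voices to [g]. → [pudagaulfo].
/gopujnasoakai/: /p/ is a voiceless obstruent between vowels /o/ and /u/, so it voices to [b]. /s/ is a voiceless obstruent between vowels /a/ and /o/, so it voices to [z]. /k/ is a voiceless obstruent between vowels /a/ and /a/, so it voices to [g]. → [gobujnazoagai].
/tmafitokeditre/: /f/ is a voiceless obstruent between vowels /a/ and /i/, so it voices to [v]. /t/ is a voiceless obstruent between vowels /i/ and /o/, so it voices to [d]. /k/ is a voiceless obstruent between vowels /o/ and /e/, so it voices to [g]. → [tmavidogeditre].

pudagaulfo, gobujnazoagai, tmavidogeditre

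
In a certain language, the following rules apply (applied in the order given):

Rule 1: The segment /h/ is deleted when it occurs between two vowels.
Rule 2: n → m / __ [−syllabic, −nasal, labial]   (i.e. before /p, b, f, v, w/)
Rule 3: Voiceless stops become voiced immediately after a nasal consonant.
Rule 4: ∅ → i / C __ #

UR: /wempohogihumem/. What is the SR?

wemboogiumemi

Rule 1 (intervocalic h-deletion): /h/ occurs between vowels /o/ and /o/, so it deletes. /h/ occurs between vowels /i/ and /u/, so it deletes. /wempohogihumem/ → wempoogiumem.
Rule 2 (nasal place assimilation): no segment meets the environment; /wempoogiumem/ is unchanged.
Rule 3 (post-nasal voicing): /p/ is a voiceless stop immediately after the nasal /m/, so it voices to [b]. /wempoogiumem/ → wemboogiumem.
Rule 4 (final i-epenthesis): the form ends in the consonant /m/, so [i] is inserted word-finally. /wemboogiumem/ → wemboogiumemi.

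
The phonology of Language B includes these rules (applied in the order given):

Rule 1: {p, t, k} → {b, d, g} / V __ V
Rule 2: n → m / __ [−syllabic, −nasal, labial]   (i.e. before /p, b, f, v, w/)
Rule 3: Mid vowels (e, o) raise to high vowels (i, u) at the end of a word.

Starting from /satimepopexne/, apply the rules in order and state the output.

Rule 1 (intervocalic voicing): /t/ is a voiceless stop between vowels /a/ and /i/, so it voices to [d]. /p/ is a voiceless stop between vowels /e/ and /o/, so it voices to [b]. /p/ is a voiceless stop between vowels /o/ and /e/, so it voices to [b]. /satimepopexne/ → sadimebobexne.
Rule 2 (nasal place assimilation): no segment meets the environment; /sadimebobexne/ is unchanged.
Rule 3 (final vowel raising): /e/ is a mid vowel in word-final position, so it raises to [i]. /sadimebobexne/ → sadimebobexni.

sadimebobexni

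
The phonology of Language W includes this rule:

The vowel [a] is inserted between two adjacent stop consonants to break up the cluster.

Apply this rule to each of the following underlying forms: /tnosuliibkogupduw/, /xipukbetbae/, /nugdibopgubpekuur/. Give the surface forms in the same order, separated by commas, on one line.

tnosuliibakogupaduw, xipukabetabae, nugadibopagubapekuur

/tnosuliibkogupduw/: /b/ and /k/ form a stop–stop cluster, so [a] is inserted between them. /p/ and /d/ form a stop–stop cluster, so [a] is inserted between them. → [tnosuliibakogupaduw].
/xipukbetbae/: /k/ and /b/ form a stop–stop cluster, so [a] is inserted between them. /t/ and /b/ form a stop–stop cluster, so [a] is inserted between them. → [xipukabetabae].
/nugdibopgubpekuur/: /g/ and /d/ form a stop–stop cluster, so [a] is inserted between them. /p/ and /g/ form a stop–stop cluster, so [a] is inserted between them. /b/ and /p/ form a stop–stop cluster, so [a] is inserted between them. → [nugadibopagubapekuur].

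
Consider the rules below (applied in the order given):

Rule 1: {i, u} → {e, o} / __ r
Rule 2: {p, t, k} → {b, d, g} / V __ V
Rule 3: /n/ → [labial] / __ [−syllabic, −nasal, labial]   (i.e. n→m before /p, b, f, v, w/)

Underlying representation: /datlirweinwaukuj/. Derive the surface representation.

datlerweimwauguj

Rule 1 (pre-rhotic lowering): /i/ is a high vowel immediately before /r/, so it lowers to [e]. /datlirweinwaukuj/ → datlerweinwaukuj.
Rule 2 (intervocalic voicing): /k/ is a voiceless stop between vowels /u/ and /u/, so it voices to [g]. /datlerweinwaukuj/ → datlerweinwauguj.
Rule 3 (nasal place assimilation): /n/ precedes the labial consonant /w/, so it assimilates in place to [m]. /datlerweinwauguj/ → datlerweimwauguj.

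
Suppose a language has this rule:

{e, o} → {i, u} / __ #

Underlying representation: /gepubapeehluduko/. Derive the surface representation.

gepubapeehluduku

/o/ is a mid vowel in word-final position, so it raises to [u].
The other instances of /e/ do not occur in the required environment and remain unchanged.
Surface form: [gepubapeehluduku].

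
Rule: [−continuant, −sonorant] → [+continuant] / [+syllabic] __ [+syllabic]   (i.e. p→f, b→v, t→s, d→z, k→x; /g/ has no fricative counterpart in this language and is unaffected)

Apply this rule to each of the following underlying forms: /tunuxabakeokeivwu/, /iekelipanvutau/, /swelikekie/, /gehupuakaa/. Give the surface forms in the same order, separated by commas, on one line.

/tunuxabakeokeivwu/: /b/ is a stop between vowels /a/ and /a/, so it spirantizes to the fricative [v]. /k/ is a stop between vowels /a/ and /e/, so it spirantizes to the fricative [x]. /k/ is a stop between vowels /o/ and /e/, so it spirantizes to the fricative [x]. → [tunuxavaxeoxeivwu].
/iekelipanvutau/: /k/ is a stop between vowels /e/ and /e/, so it spirantizes to the fricative [x]. /p/ is a stop between vowels /i/ and /a/, so it spirantizes to the fricative [f]. /t/ is a stop between vowels /u/ and /a/, so it spirantizes to the fricative [s]. → [iexelifanvusau].
/swelikekie/: /k/ is a stop between vowels /i/ and /e/, so it spirantizes to the fricative [x]. /k/ is a stop between vowels /e/ and /i/, so it spirantizes to the fricative [x]. → [swelixexie].
/gehupuakaa/: /p/ is a stop between vowels /u/ and /u/, so it spirantizes to the fricative [f]. /k/ is a stop between vowels /a/ and /a/, so it spirantizes to the fricative [x]. → [gehufuaxaa].

tunuxavaxeoxeivwu, iexelifanvusau, swelixexie, gehufuaxaa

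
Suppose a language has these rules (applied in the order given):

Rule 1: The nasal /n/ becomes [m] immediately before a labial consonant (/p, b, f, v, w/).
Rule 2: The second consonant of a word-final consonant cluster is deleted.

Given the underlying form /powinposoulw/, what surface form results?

powimposoul

Rule 1 (nasal place assimilation): /n/ precedes the labial consonant /p/, so it assimilates in place to [m]. /powinposoulw/ → powimposoulw.
Rule 2 (final cluster simplification): /w/ is the second consonant of a word-final cluster /lw/, so it deletes. /powimposoulw/ → powimposoul.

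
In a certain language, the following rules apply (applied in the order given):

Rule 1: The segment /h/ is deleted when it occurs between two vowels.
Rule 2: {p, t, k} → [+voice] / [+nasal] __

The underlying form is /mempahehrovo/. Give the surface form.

membaehrovo

Rule 1 (intervocalic h-deletion): /h/ occurs between vowels /a/ and /e/, so it deletes. /mempahehrovo/ → mempaehrovo.
Rule 2 (post-nasal voicing): /p/ is a voiceless stop immediately after the nasal /m/, so it voices to [b]. /mempaehrovo/ → membaehrovo.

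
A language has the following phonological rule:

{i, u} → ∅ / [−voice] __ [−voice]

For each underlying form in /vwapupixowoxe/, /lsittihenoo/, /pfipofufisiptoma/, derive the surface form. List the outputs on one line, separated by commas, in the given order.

vwappxowoxe, lstthenoo, pfpoffsptoma

/vwapupixowoxe/: /u/ is a high vowel flanked by voiceless consonants /p/ and /p/, so it deletes. /i/ is a high vowel flanked by voiceless consonants /p/ and /x/, so it deletes. → [vwappxowoxe].
/lsittihenoo/: /i/ is a high vowel flanked by voiceless consonants /s/ and /t/, so it deletes. /i/ is a high vowel flanked by voiceless consonants /t/ and /h/, so it deletes. → [lstthenoo].
/pfipofufisiptoma/: /i/ is a high vowel flanked by voiceless consonants /f/ and /p/, so it deletes. /u/ is a high vowel flanked by voiceless consonants /f/ and /f/, so it deletes. /i/ is a high vowel flanked by voiceless consonants /f/ and /s/, so it deletes. /i/ is a high vowel flanked by voiceless consonants /s/ and /p/, so it deletes. → [pfpoffsptoma].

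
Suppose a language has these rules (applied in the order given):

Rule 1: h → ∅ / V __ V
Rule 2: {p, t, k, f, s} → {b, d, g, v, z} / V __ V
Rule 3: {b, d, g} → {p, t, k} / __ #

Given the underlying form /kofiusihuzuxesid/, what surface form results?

Rule 1 (intervocalic h-deletion): /h/ occurs between vowels /i/ and /u/, so it deletes. /kofiusihuzuxesid/ → kofiusiuzuxesid.
Rule 2 (intervocalic voicing): /f/ is a voiceless obstruent between vowels /o/ and /i/, so it voices to [v]. /s/ is a voiceless obstruent between vowels /u/ and /i/, so it voices to [z]. /s/ is a voiceless obstruent between vowels /e/ and /i/, so it voices to [z]. /kofiusiuzuxesid/ → koviuziuzuxezid.
Rule 3 (final devoicing): /d/ is a voiced stop in word-final position, so it devoices to [t]. /koviuziuzuxezid/ → koviuziuzuxezit.

koviuziuzuxezit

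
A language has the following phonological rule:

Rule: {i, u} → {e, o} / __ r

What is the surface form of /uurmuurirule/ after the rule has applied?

/u/ is a high vowel immediately before /r/, so it lowers to [o].
/u/ is a high vowel immediately before /r/, so it lowers to [o].
/i/ is a high vowel immediately before /r/, so it lowers to [e].
The other instances of /u/ do not occur in the required environment and remain unchanged.
Surface form: [uormuorerule].

uormuorerule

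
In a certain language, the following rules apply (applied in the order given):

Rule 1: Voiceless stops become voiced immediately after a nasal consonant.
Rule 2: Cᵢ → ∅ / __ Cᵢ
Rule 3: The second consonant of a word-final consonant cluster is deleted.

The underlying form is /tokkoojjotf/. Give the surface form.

tokoojot

Rule 1 (post-nasal voicing): no segment meets the environment; /tokkoojjotf/ is unchanged.
Rule 2 (degemination): /kk/ is a geminate; the first /k/ deletes. /jj/ is a geminate; the first /j/ deletes. /tokkoojjotf/ → tokoojotf.
Rule 3 (final cluster simplification): /f/ is the second consonant of a word-final cluster /tf/, so it deletes. /tokoojotf/ → tokoojot.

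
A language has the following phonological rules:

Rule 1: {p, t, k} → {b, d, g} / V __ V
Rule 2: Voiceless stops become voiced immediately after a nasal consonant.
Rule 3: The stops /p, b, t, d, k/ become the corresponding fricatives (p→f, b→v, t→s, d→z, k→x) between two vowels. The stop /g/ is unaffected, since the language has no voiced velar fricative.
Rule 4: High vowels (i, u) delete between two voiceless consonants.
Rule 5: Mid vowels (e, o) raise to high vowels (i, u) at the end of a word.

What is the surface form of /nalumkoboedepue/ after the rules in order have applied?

nalumgovoezevui

Rule 1 (intervocalic voicing): /p/ is a voiceless stop between vowels /e/ and /u/, so it voices to [b]. /nalumkoboedepue/ → nalumkoboedebue.
Rule 2 (post-nasal voicing): /k/ is a voiceless stop immediately after the nasal /m/, so it voices to [g]. /nalumkoboedebue/ → nalumgoboedebue.
Rule 3 (intervocalic spirantization): /b/ is a stop between vowels /o/ and /o/, so it spirantizes to the fricative [v]. /d/ is a stop between vowels /e/ and /e/, so it spirantizes to the fricative [z]. /b/ is a stop between vowels /e/ and /u/, so it spirantizes to the fricative [v]. /nalumgoboedebue/ → nalumgovoezevue.
Rule 4 (high vowel syncope): no segment meets the environment; /nalumgovoezevue/ is unchanged.
Rule 5 (final vowel raising): /e/ is a mid vowel in word-final position, so it raises to [i]. /nalumgovoezevue/ → nalumgovoezevui.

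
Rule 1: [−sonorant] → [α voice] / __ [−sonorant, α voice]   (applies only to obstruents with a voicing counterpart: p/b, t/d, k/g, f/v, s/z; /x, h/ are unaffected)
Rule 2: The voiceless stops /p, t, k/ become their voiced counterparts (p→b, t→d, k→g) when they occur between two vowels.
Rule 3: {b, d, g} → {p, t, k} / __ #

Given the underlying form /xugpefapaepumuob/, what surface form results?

xukpefabaebumuop

Rule 1 (regressive voicing assimilation): /g/ precedes the voiceless obstruent /p/, so it devoices to [k] by assimilation. /xugpefapaepumuob/ → xukpefapaepumuob.
Rule 2 (intervocalic voicing): /p/ is a voiceless stop between vowels /a/ and /a/, so it voices to [b]. /p/ is a voiceless stop between vowels /e/ and /u/, so it voices to [b]. /xukpefapaepumuob/ → xukpefabaebumuob.
Rule 3 (final devoicing): /b/ is a voiced stop in word-final position, so it devoices to [p]. /xukpefabaebumuob/ → xukpefabaebumuop.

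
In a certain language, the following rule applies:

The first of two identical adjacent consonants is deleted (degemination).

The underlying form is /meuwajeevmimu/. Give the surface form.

No segment of /meuwajeevmimu/ meets the structural description of the rule, so the form surfaces unchanged.

meuwajeevmimu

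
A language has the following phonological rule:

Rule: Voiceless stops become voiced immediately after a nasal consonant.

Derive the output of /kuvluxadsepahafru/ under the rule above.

No segment of /kuvluxadsepahafru/ meets the structural description of the rule, so the form surfaces unchanged.

kuvluxadsepahafru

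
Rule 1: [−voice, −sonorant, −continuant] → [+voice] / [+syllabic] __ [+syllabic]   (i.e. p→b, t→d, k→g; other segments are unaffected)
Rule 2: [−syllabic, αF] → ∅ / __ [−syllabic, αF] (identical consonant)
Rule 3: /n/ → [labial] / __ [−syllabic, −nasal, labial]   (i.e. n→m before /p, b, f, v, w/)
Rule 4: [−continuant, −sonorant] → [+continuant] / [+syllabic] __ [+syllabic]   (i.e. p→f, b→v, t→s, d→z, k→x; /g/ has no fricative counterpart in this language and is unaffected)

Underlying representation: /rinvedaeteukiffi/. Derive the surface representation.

rimvezaezeugifi

Rule 1 (intervocalic voicing): /t/ is a voiceless stop between vowels /e/ and /e/, so it voices to [d]. /k/ is a voiceless stop between vowels /u/ and /i/, so it voices to [g]. /rinvedaeteukiffi/ → rinvedaedeugiffi.
Rule 2 (degemination): /ff/ is a geminate; the first /f/ deletes. /rinvedaedeugiffi/ → rinvedaedeugifi.
Rule 3 (nasal place assimilation): /n/ precedes the labial consonant /v/, so it assimilates in place to [m]. /rinvedaedeugifi/ → rimvedaedeugifi.
Rule 4 (intervocalic spirantization): /d/ is a stop between vowels /e/ and /a/, so it spirantizes to the fricative [z]. /d/ is a stop between vowels /e/ and /e/, so it spirantizes to the fricative [z]. /rimvedaedeugifi/ → rimvezaezeugifi.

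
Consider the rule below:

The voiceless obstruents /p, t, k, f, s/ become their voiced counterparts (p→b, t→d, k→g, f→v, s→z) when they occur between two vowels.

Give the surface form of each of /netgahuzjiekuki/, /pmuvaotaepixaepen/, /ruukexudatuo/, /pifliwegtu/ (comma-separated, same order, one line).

netgahuzjiegugi, pmuvaodaebixaeben, ruugexudaduo, pifliwegtu

/netgahuzjiekuki/: /k/ is a voiceless obstruent between vowels /e/ and /u/, so it voices to [g]. /k/ is a voiceless obstruent between vowels /u/ and /i/, so it voices to [g]. → [netgahuzjiegugi].
/pmuvaotaepixaepen/: /t/ is a voiceless obstruent between vowels /o/ and /a/, so it voices to [d]. /p/ is a voiceless obstruent between vowels /e/ and /i/, so it voices to [b]. /p/ is a voiceless obstruent between vowels /e/ and /e/, so it voices to [b]. → [pmuvaodaebixaeben].
/ruukexudatuo/: /k/ is a voiceless obstruent between vowels /u/ and /e/, so it voices to [g]. /t/ is a voiceless obstruent between vowels /a/ and /u/, so it voices to [d]. → [ruugexudaduo].
/pifliwegtu/: the rule's environment is not met; surfaces unchanged as [pifliwegtu].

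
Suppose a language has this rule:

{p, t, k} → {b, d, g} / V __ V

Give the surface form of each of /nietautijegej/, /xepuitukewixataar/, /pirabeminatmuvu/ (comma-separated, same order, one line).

/nietautijegej/: /t/ is a voiceless stop between vowels /e/ and /a/, so it voices to [d]. /t/ is a voiceless stop between vowels /u/ and /i/, so it voices to [d]. → [niedaudijegej].
/xepuitukewixataar/: /p/ is a voiceless stop between vowels /e/ and /u/, so it voices to [b]. /t/ is a voiceless stop between vowels /i/ and /u/, so it voices to [d]. /k/ is a voiceless stop between vowels /u/ and /e/, so it voices to [g]. /t/ is a voiceless stop between vowels /a/ and /a/, so it voices to [d]. → [xebuidugewixadaar].
/pirabeminatmuvu/: the rule's environment is not met; surfaces unchanged as [pirabeminatmuvu].

niedaudijegej, xebuidugewixadaar, pirabeminatmuvu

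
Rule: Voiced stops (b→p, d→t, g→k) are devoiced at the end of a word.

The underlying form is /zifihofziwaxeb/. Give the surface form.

zifihofziwaxep

/b/ is a voiced stop in word-final position, so it devoices to [p].
Surface form: [zifihofziwaxep].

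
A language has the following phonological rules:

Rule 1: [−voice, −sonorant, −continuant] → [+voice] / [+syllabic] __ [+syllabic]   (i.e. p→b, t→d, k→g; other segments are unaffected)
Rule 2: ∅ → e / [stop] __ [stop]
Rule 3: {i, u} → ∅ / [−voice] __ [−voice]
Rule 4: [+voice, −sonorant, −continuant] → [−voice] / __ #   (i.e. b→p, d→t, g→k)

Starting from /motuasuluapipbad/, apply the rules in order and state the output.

Rule 1 (intervocalic voicing): /t/ is a voiceless stop between vowels /o/ and /u/, so it voices to [d]. /p/ is a voiceless stop between vowels /a/ and /i/, so it voices to [b]. /motuasuluapipbad/ → moduasuluabipbad.
Rule 2 (stop-cluster e-epenthesis): /p/ and /b/ form a stop–stop cluster, so [e] is inserted between them. /moduasuluabipbad/ → moduasuluabipebad.
Rule 3 (high vowel syncope): no segment meets the environment; /moduasuluabipebad/ is unchanged.
Rule 4 (final devoicing): /d/ is a voiced stop in word-final position, so it devoices to [t]. /moduasuluabipebad/ → moduasuluabipebat.

moduasuluabipebat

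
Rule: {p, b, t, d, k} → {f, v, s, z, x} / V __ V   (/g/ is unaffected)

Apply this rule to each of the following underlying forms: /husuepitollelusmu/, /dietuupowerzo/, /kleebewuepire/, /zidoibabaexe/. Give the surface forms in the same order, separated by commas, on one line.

husuefisollelusmu, diesuufowerzo, kleevewuefire, zizoivavaexe

/husuepitollelusmu/: /p/ is a stop between vowels /e/ and /i/, so it spirantizes to the fricative [f]. /t/ is a stop between vowels /i/ and /o/, so it spirantizes to the fricative [s]. → [husuefisollelusmu].
/dietuupowerzo/: /t/ is a stop between vowels /e/ and /u/, so it spirantizes to the fricative [s]. /p/ is a stop between vowels /u/ and /o/, so it spirantizes to the fricative [f]. → [diesuufowerzo].
/kleebewuepire/: /b/ is a stop between vowels /e/ and /e/, so it spirantizes to the fricative [v]. /p/ is a stop between vowels /e/ and /i/, so it spirantizes to the fricative [f]. → [kleevewuefire].
/zidoibabaexe/: /d/ is a stop between vowels /i/ and /o/, so it spirantizes to the fricative [z]. /b/ is a stop between vowels /i/ and /a/, so it spirantizes to the fricative [v]. /b/ is a stop between vowels /a/ and /a/, so it spirantizes to the fricative [v]. → [zizoivavaexe].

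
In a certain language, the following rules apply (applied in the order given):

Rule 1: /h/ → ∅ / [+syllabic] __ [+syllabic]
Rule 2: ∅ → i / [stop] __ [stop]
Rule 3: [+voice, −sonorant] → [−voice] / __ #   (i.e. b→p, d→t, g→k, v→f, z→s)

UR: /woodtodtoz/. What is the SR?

wooditoditos

Rule 1 (intervocalic h-deletion): no segment meets the environment; /woodtodtoz/ is unchanged.
Rule 2 (stop-cluster i-epenthesis): /d/ and /t/ form a stop–stop cluster, so [i] is inserted between them. /d/ and /t/ form a stop–stop cluster, so [i] is inserted between them. /woodtodtoz/ → wooditoditoz.
Rule 3 (final devoicing): /z/ is a voiced obstruent in word-final position, so it devoices to [s]. /wooditoditoz/ → wooditoditos.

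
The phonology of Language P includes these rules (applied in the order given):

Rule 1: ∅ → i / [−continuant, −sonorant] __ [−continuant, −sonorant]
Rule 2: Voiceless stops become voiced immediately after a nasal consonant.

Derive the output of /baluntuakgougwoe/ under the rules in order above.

Rule 1 (stop-cluster i-epenthesis): /k/ and /g/ form a stop–stop cluster, so [i] is inserted between them. /baluntuakgougwoe/ → baluntuakigougwoe.
Rule 2 (post-nasal voicing): /t/ is a voiceless stop immediately after the nasal /n/, so it voices to [d]. /baluntuakigougwoe/ → balunduakigougwoe.

balunduakigougwoe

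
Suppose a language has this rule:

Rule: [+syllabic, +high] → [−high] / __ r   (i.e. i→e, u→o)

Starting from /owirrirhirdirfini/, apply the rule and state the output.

Scanning /owirrirhirdirfini/: /i/ is a high vowel immediately before /r/, so it lowers to [e]; /i/ is a high vowel immediately before /r/, so it lowers to [e]; /i/ is a high vowel immediately before /r/, so it lowers to [e]; /i/ is a high vowel immediately before /r/, so it lowers to [e]; /i/ at position 15 is not in the conditioning environment; /i/ at position 17 is not in the conditioning environment.
Result: [owerrerherderfini].

owerrerherderfini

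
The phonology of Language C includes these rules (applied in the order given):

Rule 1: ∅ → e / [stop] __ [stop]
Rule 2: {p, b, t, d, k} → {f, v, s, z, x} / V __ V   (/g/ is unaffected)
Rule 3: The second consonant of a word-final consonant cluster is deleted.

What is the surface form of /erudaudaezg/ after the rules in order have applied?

Rule 1 (stop-cluster e-epenthesis): no segment meets the environment; /erudaudaezg/ is unchanged.
Rule 2 (intervocalic spirantization): /d/ is a stop between vowels /u/ and /a/, so it spirantizes to the fricative [z]. /d/ is a stop between vowels /u/ and /a/, so it spirantizes to the fricative [z]. /erudaudaezg/ → eruzauzaezg.
Rule 3 (final cluster simplification): /g/ is the second consonant of a word-final cluster /zg/, so it deletes. /eruzauzaezg/ → eruzauzaez.

eruzauzaez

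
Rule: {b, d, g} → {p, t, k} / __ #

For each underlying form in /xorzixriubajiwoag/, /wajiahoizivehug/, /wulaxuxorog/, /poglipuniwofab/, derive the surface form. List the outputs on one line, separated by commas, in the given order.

/xorzixriubajiwoag/: /g/ is a voiced stop in word-final position, so it devoices to [k]. → [xorzixriubajiwoak].
/wajiahoizivehug/: /g/ is a voiced stop in word-final position, so it devoices to [k]. → [wajiahoizivehuk].
/wulaxuxorog/: /g/ is a voiced stop in word-final position, so it devoices to [k]. → [wulaxuxorok].
/poglipuniwofab/: /b/ is a voiced stop in word-final position, so it devoices to [p]. → [poglipuniwofap].

xorzixriubajiwoak, wajiahoizivehuk, wulaxuxorok, poglipuniwofap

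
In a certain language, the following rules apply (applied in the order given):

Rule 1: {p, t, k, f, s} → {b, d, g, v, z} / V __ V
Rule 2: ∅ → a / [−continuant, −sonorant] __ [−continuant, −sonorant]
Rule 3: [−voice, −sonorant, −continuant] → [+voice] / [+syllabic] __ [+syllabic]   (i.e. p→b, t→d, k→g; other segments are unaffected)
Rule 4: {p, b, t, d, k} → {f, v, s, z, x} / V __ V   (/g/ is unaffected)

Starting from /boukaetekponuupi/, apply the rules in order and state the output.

Rule 1 (intervocalic voicing): /k/ is a voiceless obstruent between vowels /u/ and /a/, so it voices to [g]. /t/ is a voiceless obstruent between vowels /e/ and /e/, so it voices to [d]. /p/ is a voiceless obstruent between vowels /u/ and /i/, so it voices to [b]. /boukaetekponuupi/ → bougaedekponuubi.
Rule 2 (stop-cluster a-epenthesis): /k/ and /p/ form a stop–stop cluster, so [a] is inserted between them. /bougaedekponuubi/ → bougaedekaponuubi.
Rule 3 (intervocalic voicing): /k/ is a voiceless stop between vowels /e/ and /a/, so it voices to [g]. /p/ is a voiceless stop between vowels /a/ and /o/, so it voices to [b]. /bougaedekaponuubi/ → bougaedegabonuubi.
Rule 4 (intervocalic spirantization): /d/ is a stop between vowels /e/ and /e/, so it spirantizes to the fricative [z]. /b/ is a stop between vowels /a/ and /o/, so it spirantizes to the fricative [v]. /b/ is a stop between vowels /u/ and /i/, so it spirantizes to the fricative [v]. /bougaedegabonuubi/ → bougaezegavonuuvi.

bougaezegavonuuvi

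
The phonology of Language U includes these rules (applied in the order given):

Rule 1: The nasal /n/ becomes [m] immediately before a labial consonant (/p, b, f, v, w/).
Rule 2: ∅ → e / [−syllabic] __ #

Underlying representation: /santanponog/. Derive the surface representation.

Rule 1 (nasal place assimilation): /n/ precedes the labial consonant /p/, so it assimilates in place to [m]. /santanponog/ → santamponog.
Rule 2 (final e-epenthesis): the form ends in the consonant /g/, so [e] is inserted word-finally. /santamponog/ → santamponoge.

santamponoge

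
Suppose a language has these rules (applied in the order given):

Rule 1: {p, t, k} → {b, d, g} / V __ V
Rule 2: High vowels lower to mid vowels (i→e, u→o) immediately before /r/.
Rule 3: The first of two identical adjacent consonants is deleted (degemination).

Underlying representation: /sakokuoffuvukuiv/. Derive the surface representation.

Rule 1 (intervocalic voicing): /k/ is a voiceless stop between vowels /a/ and /o/, so it voices to [g]. /k/ is a voiceless stop between vowels /o/ and /u/, so it voices to [g]. /k/ is a voiceless stop between vowels /u/ and /u/, so it voices to [g]. /sakokuoffuvukuiv/ → sagoguoffuvuguiv.
Rule 2 (pre-rhotic lowering): no segment meets the environment; /sagoguoffuvuguiv/ is unchanged.
Rule 3 (degemination): /ff/ is a geminate; the first /f/ deletes. /sagoguoffuvuguiv/ → sagoguofuvuguiv.

sagoguofuvuguiv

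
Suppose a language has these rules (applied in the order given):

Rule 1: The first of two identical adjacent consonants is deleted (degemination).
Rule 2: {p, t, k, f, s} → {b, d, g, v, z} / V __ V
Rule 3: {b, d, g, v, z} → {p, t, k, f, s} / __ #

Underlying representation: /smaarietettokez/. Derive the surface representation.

Rule 1 (degemination): /tt/ is a geminate; the first /t/ deletes. /smaarietettokez/ → smaarietetokez.
Rule 2 (intervocalic voicing): /t/ is a voiceless obstruent between vowels /e/ and /e/, so it voices to [d]. /t/ is a voiceless obstruent between vowels /e/ and /o/, so it voices to [d]. /k/ is a voiceless obstruent between vowels /o/ and /e/, so it voices to [g]. /smaarietetokez/ → smaariededogez.
Rule 3 (final devoicing): /z/ is a voiced obstruent in word-final position, so it devoices to [s]. /smaariededogez/ → smaariededoges.

smaariededoges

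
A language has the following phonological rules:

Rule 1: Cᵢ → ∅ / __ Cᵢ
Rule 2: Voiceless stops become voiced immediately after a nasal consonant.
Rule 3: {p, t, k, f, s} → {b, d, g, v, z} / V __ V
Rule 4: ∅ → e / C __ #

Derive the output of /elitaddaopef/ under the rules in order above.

elidadaobefe

Rule 1 (degemination): /dd/ is a geminate; the first /d/ deletes. /elitaddaopef/ → elitadaopef.
Rule 2 (post-nasal voicing): no segment meets the environment; /elitadaopef/ is unchanged.
Rule 3 (intervocalic voicing): /t/ is a voiceless obstruent between vowels /i/ and /a/, so it voices to [d]. /p/ is a voiceless obstruent between vowels /o/ and /e/, so it voices to [b]. /elitadaopef/ → elidadaobef.
Rule 4 (final e-epenthesis): the form ends in the consonant /f/, so [e] is inserted word-finally. /elidadaobef/ → elidadaobefe.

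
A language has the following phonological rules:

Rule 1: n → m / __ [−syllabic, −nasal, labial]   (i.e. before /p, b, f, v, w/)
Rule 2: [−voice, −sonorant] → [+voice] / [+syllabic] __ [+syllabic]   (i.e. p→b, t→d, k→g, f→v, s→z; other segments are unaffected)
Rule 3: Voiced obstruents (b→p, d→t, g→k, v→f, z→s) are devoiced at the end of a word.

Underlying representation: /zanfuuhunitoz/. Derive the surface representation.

zamfuuhunidos

Rule 1 (nasal place assimilation): /n/ precedes the labial consonant /f/, so it assimilates in place to [m]. /zanfuuhunitoz/ → zamfuuhunitoz.
Rule 2 (intervocalic voicing): /t/ is a voiceless obstruent between vowels /i/ and /o/, so it voices to [d]. /zamfuuhunitoz/ → zamfuuhunidoz.
Rule 3 (final devoicing): /z/ is a voiced obstruent in word-final position, so it devoices to [s]. /zamfuuhunidoz/ → zamfuuhunidos.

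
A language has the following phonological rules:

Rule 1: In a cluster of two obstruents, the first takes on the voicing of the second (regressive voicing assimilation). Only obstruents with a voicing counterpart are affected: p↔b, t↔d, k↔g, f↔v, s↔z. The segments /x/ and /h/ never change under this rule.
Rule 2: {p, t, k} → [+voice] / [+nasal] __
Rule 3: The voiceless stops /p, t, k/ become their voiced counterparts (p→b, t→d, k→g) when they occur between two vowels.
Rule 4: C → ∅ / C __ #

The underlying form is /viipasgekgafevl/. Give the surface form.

viibazgeggafev

Rule 1 (regressive voicing assimilation): /s/ precedes the voiced obstruent /g/, so it voices to [z] by assimilation. /k/ precedes the voiced obstruent /g/, so it voices to [g] by assimilation. /viipasgekgafevl/ → viipazgeggafevl.
Rule 2 (post-nasal voicing): no segment meets the environment; /viipazgeggafevl/ is unchanged.
Rule 3 (intervocalic voicing): /p/ is a voiceless stop between vowels /i/ and /a/, so it voices to [b]. /viipazgeggafevl/ → viibazgeggafevl.
Rule 4 (final cluster simplification): /l/ is the second consonant of a word-final cluster /vl/, so it deletes. /viibazgeggafevl/ → viibazgeggafev.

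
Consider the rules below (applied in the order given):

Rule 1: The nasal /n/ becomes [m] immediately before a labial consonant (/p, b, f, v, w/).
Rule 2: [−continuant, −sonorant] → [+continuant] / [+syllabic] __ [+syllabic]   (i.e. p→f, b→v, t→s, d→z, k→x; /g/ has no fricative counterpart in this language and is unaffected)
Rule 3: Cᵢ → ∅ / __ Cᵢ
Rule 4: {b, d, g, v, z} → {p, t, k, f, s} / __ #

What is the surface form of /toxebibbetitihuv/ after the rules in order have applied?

toxevibesisihuf

Rule 1 (nasal place assimilation): no segment meets the environment; /toxebibbetitihuv/ is unchanged.
Rule 2 (intervocalic spirantization): /b/ is a stop between vowels /e/ and /i/, so it spirantizes to the fricative [v]. /t/ is a stop between vowels /e/ and /i/, so it spirantizes to the fricative [s]. /t/ is a stop between vowels /i/ and /i/, so it spirantizes to the fricative [s]. /toxebibbetitihuv/ → toxevibbesisihuv.
Rule 3 (degemination): /bb/ is a geminate; the first /b/ deletes. /toxevibbesisihuv/ → toxevibesisihuv.
Rule 4 (final devoicing): /v/ is a voiced obstruent in word-final position, so it devoices to [f]. /toxevibesisihuv/ → toxevibesisihuf.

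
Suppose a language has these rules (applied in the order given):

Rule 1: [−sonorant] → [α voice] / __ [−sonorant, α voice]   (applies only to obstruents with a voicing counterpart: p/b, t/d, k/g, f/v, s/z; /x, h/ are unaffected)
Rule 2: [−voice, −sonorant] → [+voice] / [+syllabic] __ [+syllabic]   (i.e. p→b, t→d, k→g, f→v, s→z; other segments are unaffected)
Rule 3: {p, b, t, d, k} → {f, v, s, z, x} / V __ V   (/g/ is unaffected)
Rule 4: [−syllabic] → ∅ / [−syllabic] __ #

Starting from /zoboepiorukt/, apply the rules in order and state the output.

zovoevioruk

Rule 1 (regressive voicing assimilation): no segment meets the environment; /zoboepiorukt/ is unchanged.
Rule 2 (intervocalic voicing): /p/ is a voiceless obstruent between vowels /e/ and /i/, so it voices to [b]. /zoboepiorukt/ → zoboebiorukt.
Rule 3 (intervocalic spirantization): /b/ is a stop between vowels /o/ and /o/, so it spirantizes to the fricative [v]. /b/ is a stop between vowels /e/ and /i/, so it spirantizes to the fricative [v]. /zoboebiorukt/ → zovoeviorukt.
Rule 4 (final cluster simplification): /t/ is the second consonant of a word-final cluster /kt/, so it deletes. /zovoeviorukt/ → zovoevioruk.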